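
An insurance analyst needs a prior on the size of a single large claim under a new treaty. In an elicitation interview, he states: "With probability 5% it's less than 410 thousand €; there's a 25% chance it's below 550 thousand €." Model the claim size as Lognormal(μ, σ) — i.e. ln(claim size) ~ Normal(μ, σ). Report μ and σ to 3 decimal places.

If T ~ Lognormal(μ,σ) then ln T ~ Normal(μ,σ), so the p-quantile of ln T is μ + z_p·σ.
ln(410) = 6.016 and ln(550) = 6.31; z_{0.05} = -1.645, z_{0.25} = -0.6745.
σ = (6.31 − 6.016)/(-0.6745 − (-1.645)) = 0.303.
μ = 6.016 − (-1.645)·0.303 = 6.514.

μ ≈ 6.514, σ ≈ 0.303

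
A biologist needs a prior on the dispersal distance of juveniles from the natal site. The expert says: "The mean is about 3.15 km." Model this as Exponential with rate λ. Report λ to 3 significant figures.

λ ≈ 0.317

Exponential mean = 1/λ, so λ = 1/3.15 = 0.317.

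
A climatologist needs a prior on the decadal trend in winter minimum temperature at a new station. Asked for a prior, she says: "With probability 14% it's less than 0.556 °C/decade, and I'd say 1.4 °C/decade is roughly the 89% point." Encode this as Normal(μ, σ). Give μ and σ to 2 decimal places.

μ = 0.95, σ = 0.37

For Normal(μ,σ), the p-quantile is μ + z_p·σ. Here z_{0.14} = -1.08, z_{0.89} = 1.227.
So 0.556 = μ − 1.08σ and 1.4 = μ + 1.227σ.
Subtracting: σ = (1.4 − 0.556)/(1.227 − (-1.08)) = 0.37.
Then μ = 0.556 − (-1.08)·0.37 = 0.95.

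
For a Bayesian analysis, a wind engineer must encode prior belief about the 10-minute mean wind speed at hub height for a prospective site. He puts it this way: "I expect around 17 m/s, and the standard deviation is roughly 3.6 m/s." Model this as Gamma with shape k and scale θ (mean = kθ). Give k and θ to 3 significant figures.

k ≈ 22.3, θ ≈ 0.762

For Gamma(k, scale θ): mean = kθ, variance = kθ², so CV = 1/√k.
CV = SD/mean = 3.6/17 = 0.2118, hence k = 1/CV² = 22.3.
Then θ = mean/k = 17/22.3 = 0.762.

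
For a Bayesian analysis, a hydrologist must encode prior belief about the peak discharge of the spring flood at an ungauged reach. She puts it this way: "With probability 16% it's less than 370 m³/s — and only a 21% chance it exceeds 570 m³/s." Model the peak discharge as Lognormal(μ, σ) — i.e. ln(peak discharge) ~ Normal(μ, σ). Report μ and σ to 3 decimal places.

μ ≈ 6.152, σ ≈ 0.240

If T ~ Lognormal(μ,σ) then ln T ~ Normal(μ,σ), so the p-quantile of ln T is μ + z_p·σ.
ln(370) = 5.914 and ln(570) = 6.346; z_{0.16} = -0.9945, z_{0.79} = 0.8064.
σ = (6.346 − 5.914)/(0.8064 − (-0.9945)) = 0.240.
μ = 5.914 − (-0.9945)·0.240 = 6.152.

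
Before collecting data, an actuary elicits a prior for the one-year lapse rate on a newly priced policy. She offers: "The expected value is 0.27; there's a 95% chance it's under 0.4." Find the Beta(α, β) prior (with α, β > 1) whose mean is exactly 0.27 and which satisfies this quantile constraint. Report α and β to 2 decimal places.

α ≈ 9.32, β ≈ 25.19

With mean 0.27 fixed, write α = 0.27s, β = 0.73s where s = α+β.
Need P(θ < 0.4) = 0.95 under Beta(0.27s, 0.73s). Normal approximation: (q−m)/√(m(1−m)/s) ≈ z_{0.95} = 1.64, so s ≈ 0.27·0.73·(1.64)²/(0.4−0.27)² = 31.6.
At s = 31.6: P(θ<0.4) ≈ 0.943. Adjusting to match 0.95 gives s ≈ 34.50.
So α = 0.27·34.50 ≈ 9.32, β = 0.73·34.50 ≈ 25.19.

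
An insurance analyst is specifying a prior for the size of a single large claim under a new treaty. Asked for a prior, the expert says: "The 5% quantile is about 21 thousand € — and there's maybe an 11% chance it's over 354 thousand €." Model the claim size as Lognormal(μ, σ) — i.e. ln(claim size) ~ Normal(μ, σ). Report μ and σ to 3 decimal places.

μ ≈ 4.663, σ ≈ 0.984

If T ~ Lognormal(μ,σ) then ln T ~ Normal(μ,σ), so the p-quantile of ln T is μ + z_p·σ.
ln(21) = 3.045 and ln(354) = 5.869; z_{0.05} = -1.645, z_{0.89} = 1.227.
σ = (5.869 − 3.045)/(1.227 − (-1.645)) = 0.984.
μ = 3.045 − (-1.645)·0.984 = 4.663.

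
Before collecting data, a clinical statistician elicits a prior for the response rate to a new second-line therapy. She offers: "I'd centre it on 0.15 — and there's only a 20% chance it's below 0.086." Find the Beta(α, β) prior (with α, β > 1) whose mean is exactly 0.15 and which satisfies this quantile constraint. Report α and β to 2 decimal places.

With mean 0.15 fixed, write α = 0.15s, β = 0.85s where s = α+β.
Need P(θ < 0.086) = 0.2 under Beta(0.15s, 0.85s). Normal approximation: (q−m)/√(m(1−m)/s) ≈ z_{0.2} = -0.842, so s ≈ 0.15·0.85·(-0.842)²/(0.086−0.15)² = 22.0.
At s = 22.0: P(θ<0.086) ≈ 0.205. Adjusting to match 0.2 gives s ≈ 22.75.
So α = 0.15·22.75 ≈ 3.41, β = 0.85·22.75 ≈ 19.34.

α ≈ 3.41, β ≈ 19.34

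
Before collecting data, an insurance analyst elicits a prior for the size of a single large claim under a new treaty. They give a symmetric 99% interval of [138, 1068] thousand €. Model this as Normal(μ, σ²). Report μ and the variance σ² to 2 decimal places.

μ = 603.00, σ² = 32589.05

A symmetric 99% interval runs μ ± z·σ with z = 2.576.
Half-width = 465, so σ = 465/2.576 = 180.524 and σ² = 32589.05.
μ is the interval midpoint, 603.00.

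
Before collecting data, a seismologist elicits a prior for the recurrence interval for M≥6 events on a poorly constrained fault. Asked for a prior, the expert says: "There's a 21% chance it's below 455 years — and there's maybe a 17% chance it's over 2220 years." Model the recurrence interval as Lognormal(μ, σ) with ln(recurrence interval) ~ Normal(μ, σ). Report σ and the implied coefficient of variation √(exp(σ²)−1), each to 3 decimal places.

σ ≈ 0.900, CV ≈ 1.118

If T ~ Lognormal(μ,σ) then ln T ~ Normal(μ,σ), so the p-quantile of ln T is μ + z_p·σ.
ln(455) = 6.12 and ln(2220) = 7.705; z_{0.21} = -0.8064, z_{0.83} = 0.9542.
σ = (7.705 − 6.12)/(0.9542 − (-0.8064)) = 0.900.
μ = 6.12 − (-0.8064)·0.900 = 6.846.
CV = √(exp(σ²)−1) = √(exp(0.8104)−1) = 1.118.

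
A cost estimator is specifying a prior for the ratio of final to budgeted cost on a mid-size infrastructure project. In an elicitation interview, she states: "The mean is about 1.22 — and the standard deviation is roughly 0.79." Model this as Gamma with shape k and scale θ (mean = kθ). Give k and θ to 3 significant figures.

For Gamma(k, scale θ): mean = kθ, variance = kθ², so CV = 1/√k.
CV = SD/mean = 0.79/1.22 = 0.6475, hence k = 1/CV² = 2.38.
Then θ = mean/k = 1.22/2.38 = 0.512.

k ≈ 2.38, θ ≈ 0.512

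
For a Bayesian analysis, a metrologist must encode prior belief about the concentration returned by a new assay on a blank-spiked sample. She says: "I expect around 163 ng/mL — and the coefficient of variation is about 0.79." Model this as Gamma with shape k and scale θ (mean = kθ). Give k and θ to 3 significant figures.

k ≈ 1.6, θ ≈ 102

For Gamma(k, scale θ): mean = kθ, variance = kθ², so CV = 1/√k.
CV = 0.79, hence k = 1/CV² = 1.6.
Then θ = mean/k = 163/1.6 = 102.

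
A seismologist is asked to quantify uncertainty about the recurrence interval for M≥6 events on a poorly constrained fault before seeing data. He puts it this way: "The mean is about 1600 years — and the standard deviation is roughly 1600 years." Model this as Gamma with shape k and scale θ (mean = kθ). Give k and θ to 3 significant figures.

For Gamma(k, scale θ): mean = kθ, variance = kθ², so CV = 1/√k.
CV = SD/mean = 1600/1600 = 1, hence k = 1/CV² = 1.
Then θ = mean/k = 1600/1 = 1600.

k ≈ 1, θ ≈ 1600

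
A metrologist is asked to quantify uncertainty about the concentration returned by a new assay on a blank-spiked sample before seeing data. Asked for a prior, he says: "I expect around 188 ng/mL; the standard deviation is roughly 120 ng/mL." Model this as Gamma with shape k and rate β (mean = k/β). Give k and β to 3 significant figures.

For Gamma(k, rate β): mean = k/β, variance = k/β², so CV = 1/√k.
CV = SD/mean = 120/188 = 0.6383, hence k = 1/CV² = 2.45.
Then β = k/mean = 2.45/188 = 0.0131.

k ≈ 2.45, β ≈ 0.0131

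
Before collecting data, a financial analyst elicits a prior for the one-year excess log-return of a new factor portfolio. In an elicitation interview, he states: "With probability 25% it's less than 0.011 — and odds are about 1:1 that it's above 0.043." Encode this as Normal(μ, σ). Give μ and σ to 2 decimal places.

The p-quantile of Normal(μ,σ) is μ + z_p·σ, with z_{0.25} = -0.6745 and z_{0.5} = 0.
Eliminate σ: μ = (z₂·x₁ − z₁·x₂)/(z₂ − z₁) = (0·0.011 − (-0.6745)·0.043)/0.6745 = 0.04.
Then σ = (x₂ − x₁)/(z₂ − z₁) = (0.043 − 0.011)/0.6745 = 0.05.

μ = 0.04, σ = 0.05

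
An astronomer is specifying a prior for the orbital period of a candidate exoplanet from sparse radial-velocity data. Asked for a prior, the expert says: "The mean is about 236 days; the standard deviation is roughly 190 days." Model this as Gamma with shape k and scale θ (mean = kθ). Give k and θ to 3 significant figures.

For Gamma(k, scale θ): mean = kθ, variance = kθ², so CV = 1/√k.
CV = SD/mean = 190/236 = 0.8051, hence k = 1/CV² = 1.54.
Then θ = mean/k = 236/1.54 = 153.

k ≈ 1.54, θ ≈ 153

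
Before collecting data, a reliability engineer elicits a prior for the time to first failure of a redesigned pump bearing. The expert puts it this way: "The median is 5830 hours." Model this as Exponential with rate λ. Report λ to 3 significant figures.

λ ≈ 0.000119

Exponential median = ln 2 / λ, so λ = ln 2 / 5830.0 = 0.000119.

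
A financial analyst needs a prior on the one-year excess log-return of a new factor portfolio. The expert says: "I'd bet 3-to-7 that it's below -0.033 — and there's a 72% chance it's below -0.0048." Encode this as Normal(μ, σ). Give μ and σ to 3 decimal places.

For Normal(μ,σ), the p-quantile is μ + z_p·σ. Here z_{0.3} = -0.5244, z_{0.72} = 0.5828.
So -0.033 = μ − 0.5244σ and -0.0048 = μ + 0.5828σ.
Subtracting: σ = (-0.0048 − -0.033)/(0.5828 − (-0.5244)) = 0.025.
Then μ = -0.033 − (-0.5244)·0.025 = -0.020.

μ = -0.020, σ = 0.025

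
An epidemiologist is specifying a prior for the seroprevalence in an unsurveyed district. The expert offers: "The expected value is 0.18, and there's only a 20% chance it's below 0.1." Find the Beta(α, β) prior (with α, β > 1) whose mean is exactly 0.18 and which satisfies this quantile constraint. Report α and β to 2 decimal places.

α ≈ 3.03, β ≈ 13.82

With mean 0.18 fixed, write α = 0.18s, β = 0.82s where s = α+β.
Need P(θ < 0.1) = 0.2 under Beta(0.18s, 0.82s). Normal approximation: (q−m)/√(m(1−m)/s) ≈ z_{0.2} = -0.842, so s ≈ 0.18·0.82·(-0.842)²/(0.1−0.18)² = 16.3.
At s = 16.3: P(θ<0.1) ≈ 0.205. Adjusting to match 0.2 gives s ≈ 16.85.
So α = 0.18·16.85 ≈ 3.03, β = 0.82·16.85 ≈ 13.82.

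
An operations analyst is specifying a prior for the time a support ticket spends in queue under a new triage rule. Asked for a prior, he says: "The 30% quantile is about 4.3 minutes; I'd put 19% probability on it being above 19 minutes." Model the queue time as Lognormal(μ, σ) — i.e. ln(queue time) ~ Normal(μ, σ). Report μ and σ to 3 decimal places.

If T ~ Lognormal(μ,σ) then ln T ~ Normal(μ,σ), so the p-quantile of ln T is μ + z_p·σ.
ln(4.3) = 1.459 and ln(19) = 2.944; z_{0.3} = -0.5244, z_{0.81} = 0.8779.
σ = (2.944 − 1.459)/(0.8779 − (-0.5244)) = 1.060.
μ = 1.459 − (-0.5244)·1.060 = 2.014.

μ ≈ 2.014, σ ≈ 1.060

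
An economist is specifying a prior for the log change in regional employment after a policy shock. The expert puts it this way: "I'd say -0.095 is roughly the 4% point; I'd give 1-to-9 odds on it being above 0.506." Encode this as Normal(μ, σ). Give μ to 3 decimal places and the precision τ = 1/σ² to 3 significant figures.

μ = 0.252, τ = 25.5

For Normal(μ,σ), the p-quantile is μ + z_p·σ. Here z_{0.04} = -1.751, z_{0.9} = 1.282.
So -0.095 = μ − 1.751σ and 0.506 = μ + 1.282σ.
Subtracting: σ = (0.506 − -0.095)/(1.282 − (-1.751)) = 0.198.
Then μ = -0.095 − (-1.751)·0.198 = 0.252.
Precision τ = 1/σ² = 1/0.1982² = 25.5.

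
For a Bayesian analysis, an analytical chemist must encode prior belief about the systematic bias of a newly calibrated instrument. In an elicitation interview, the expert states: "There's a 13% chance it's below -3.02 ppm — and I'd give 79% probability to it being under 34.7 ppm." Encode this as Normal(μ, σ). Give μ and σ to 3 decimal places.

μ = 18.962, σ = 19.516

The p-quantile of Normal(μ,σ) is μ + z_p·σ, with z_{0.13} = -1.126 and z_{0.79} = 0.8064.
Eliminate σ: μ = (z₂·x₁ − z₁·x₂)/(z₂ − z₁) = (0.8064·-3.02 − (-1.126)·34.7)/1.933 = 18.962.
Then σ = (x₂ − x₁)/(z₂ − z₁) = (34.7 − -3.02)/1.933 = 19.516.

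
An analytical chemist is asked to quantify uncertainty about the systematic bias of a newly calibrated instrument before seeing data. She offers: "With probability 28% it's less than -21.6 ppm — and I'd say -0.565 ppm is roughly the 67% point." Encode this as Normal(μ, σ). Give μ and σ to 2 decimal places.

The p-quantile of Normal(μ,σ) is μ + z_p·σ, with z_{0.28} = -0.5828 and z_{0.67} = 0.4399.
Eliminate σ: μ = (z₂·x₁ − z₁·x₂)/(z₂ − z₁) = (0.4399·-21.6 − (-0.5828)·-0.565)/1.023 = -9.61.
Then σ = (x₂ − x₁)/(z₂ − z₁) = (-0.565 − -21.6)/1.023 = 20.57.

μ = -9.61, σ = 20.57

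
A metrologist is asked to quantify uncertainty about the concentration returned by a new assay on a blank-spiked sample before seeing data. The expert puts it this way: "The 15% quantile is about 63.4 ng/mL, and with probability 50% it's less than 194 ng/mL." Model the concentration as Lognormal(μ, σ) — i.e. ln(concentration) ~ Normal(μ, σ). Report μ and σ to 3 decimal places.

If T ~ Lognormal(μ,σ) then ln T ~ Normal(μ,σ), so the p-quantile of ln T is μ + z_p·σ.
ln(63.4) = 4.149 and ln(194) = 5.268; z_{0.15} = -1.036, z_{0.5} = 0.
σ = (5.268 − 4.149)/(0 − (-1.036)) = 1.079.
μ = 4.149 − (-1.036)·1.079 = 5.268.

μ ≈ 5.268, σ ≈ 1.079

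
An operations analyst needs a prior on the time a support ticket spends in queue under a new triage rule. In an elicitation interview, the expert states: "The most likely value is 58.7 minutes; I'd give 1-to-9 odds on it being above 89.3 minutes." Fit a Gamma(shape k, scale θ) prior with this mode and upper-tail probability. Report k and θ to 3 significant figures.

Gamma(k,θ) with k>1 has mode (k−1)θ, so θ = 58.7/(k−1).
Need P(X < 89.3) = 0.9 with θ tied to k this way. Start at k = 2, θ = 58.7: P(X<89.3) ≈ 0.449.
Too low — raise k to concentrate. Iterating converges to k ≈ 11.6.
Then θ = 58.7/(11.6−1) ≈ 5.54.

k ≈ 11.6, θ ≈ 5.54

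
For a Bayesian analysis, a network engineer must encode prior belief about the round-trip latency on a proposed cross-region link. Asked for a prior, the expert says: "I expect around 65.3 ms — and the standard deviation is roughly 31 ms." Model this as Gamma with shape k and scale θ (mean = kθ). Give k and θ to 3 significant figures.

For Gamma(k, scale θ): mean = kθ, variance = kθ², so CV = 1/√k.
CV = SD/mean = 31/65.3 = 0.4747, hence k = 1/CV² = 4.44.
Then θ = mean/k = 65.3/4.44 = 14.7.

k ≈ 4.44, θ ≈ 14.7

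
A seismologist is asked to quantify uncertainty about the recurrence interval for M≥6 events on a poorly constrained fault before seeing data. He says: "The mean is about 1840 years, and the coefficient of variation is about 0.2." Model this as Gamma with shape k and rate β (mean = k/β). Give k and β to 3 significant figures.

k ≈ 25, β ≈ 0.0136

For Gamma(k, rate β): mean = k/β, variance = k/β², so CV = 1/√k.
CV = 0.2, hence k = 1/CV² = 25.
Then β = k/mean = 25/1840 = 0.0136.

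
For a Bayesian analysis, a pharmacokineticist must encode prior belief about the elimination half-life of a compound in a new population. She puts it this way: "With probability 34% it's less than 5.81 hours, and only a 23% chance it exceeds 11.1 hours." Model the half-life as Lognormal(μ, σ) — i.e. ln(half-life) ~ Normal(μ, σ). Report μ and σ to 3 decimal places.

μ ≈ 1.992, σ ≈ 0.562

If T ~ Lognormal(μ,σ) then ln T ~ Normal(μ,σ), so the p-quantile of ln T is μ + z_p·σ.
ln(5.81) = 1.76 and ln(11.1) = 2.407; z_{0.34} = -0.4125, z_{0.77} = 0.7388.
σ = (2.407 − 1.76)/(0.7388 − (-0.4125)) = 0.562.
μ = 1.76 − (-0.4125)·0.562 = 1.992.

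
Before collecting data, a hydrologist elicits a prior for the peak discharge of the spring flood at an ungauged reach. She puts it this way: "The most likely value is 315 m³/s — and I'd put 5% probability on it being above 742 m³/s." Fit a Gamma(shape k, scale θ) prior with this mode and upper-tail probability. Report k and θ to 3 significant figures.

k ≈ 4.72, θ ≈ 84.6

Gamma(k,θ) with k>1 has mode (k−1)θ, so θ = 315/(k−1).
Need P(X < 742) = 0.95 with θ tied to k this way. Start at k = 2, θ = 315: P(X<742) ≈ 0.682.
Too low — raise k to concentrate. Iterating converges to k ≈ 4.72.
Then θ = 315/(4.72−1) ≈ 84.6.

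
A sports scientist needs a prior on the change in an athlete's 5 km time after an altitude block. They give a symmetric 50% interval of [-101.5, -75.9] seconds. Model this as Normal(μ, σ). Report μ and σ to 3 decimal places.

A symmetric 50% interval runs μ ± z·σ with z = 0.6745.
Half-width = 12.8, so σ = 12.8/0.6745 = 18.977.
μ is the interval midpoint, -88.700.

μ = -88.700, σ = 18.977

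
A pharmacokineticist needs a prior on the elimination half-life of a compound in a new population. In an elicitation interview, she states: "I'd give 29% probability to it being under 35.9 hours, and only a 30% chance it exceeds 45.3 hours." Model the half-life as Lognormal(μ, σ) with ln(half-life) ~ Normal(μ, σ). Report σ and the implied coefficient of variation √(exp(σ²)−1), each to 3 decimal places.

σ ≈ 0.216, CV ≈ 0.218

If T ~ Lognormal(μ,σ) then ln T ~ Normal(μ,σ), so the p-quantile of ln T is μ + z_p·σ.
ln(35.9) = 3.581 and ln(45.3) = 3.813; z_{0.29} = -0.5534, z_{0.7} = 0.5244.
σ = (3.813 − 3.581)/(0.5244 − (-0.5534)) = 0.216.
μ = 3.581 − (-0.5534)·0.216 = 3.700.
CV = √(exp(σ²)−1) = √(exp(0.0466)−1) = 0.218.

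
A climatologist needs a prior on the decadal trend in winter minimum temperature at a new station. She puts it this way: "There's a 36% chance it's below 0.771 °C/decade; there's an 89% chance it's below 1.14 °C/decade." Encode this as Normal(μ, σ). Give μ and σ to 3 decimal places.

μ = 0.854, σ = 0.233

The p-quantile of Normal(μ,σ) is μ + z_p·σ, with z_{0.36} = -0.3585 and z_{0.89} = 1.227.
Eliminate σ: μ = (z₂·x₁ − z₁·x₂)/(z₂ − z₁) = (1.227·0.771 − (-0.3585)·1.14)/1.585 = 0.854.
Then σ = (x₂ − x₁)/(z₂ − z₁) = (1.14 − 0.771)/1.585 = 0.233.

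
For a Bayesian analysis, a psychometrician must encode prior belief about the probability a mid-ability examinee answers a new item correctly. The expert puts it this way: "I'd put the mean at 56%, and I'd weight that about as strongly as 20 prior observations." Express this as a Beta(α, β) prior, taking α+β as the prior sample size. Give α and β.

Under the effective-sample-size interpretation, Beta(α, β) has prior mean α/(α+β) and prior sample size α+β.
So α+β = 20 and α/(α+β) = 0.56, giving α = 0.56·20 = 11.2 and β = 20 − 11.2 = 8.8.

α = 11.2, β = 8.8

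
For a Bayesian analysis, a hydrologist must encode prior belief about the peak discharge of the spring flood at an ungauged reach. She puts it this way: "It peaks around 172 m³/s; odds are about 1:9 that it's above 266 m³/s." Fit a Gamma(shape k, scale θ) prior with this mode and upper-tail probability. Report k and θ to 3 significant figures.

k ≈ 10.8, θ ≈ 17.5

Gamma(k,θ) with k>1 has mode (k−1)θ, so θ = 172/(k−1).
Need P(X < 266) = 0.9 with θ tied to k this way. Start at k = 2, θ = 172: P(X<266) ≈ 0.458.
Too low — raise k to concentrate. Iterating converges to k ≈ 10.8.
Then θ = 172/(10.8−1) ≈ 17.5.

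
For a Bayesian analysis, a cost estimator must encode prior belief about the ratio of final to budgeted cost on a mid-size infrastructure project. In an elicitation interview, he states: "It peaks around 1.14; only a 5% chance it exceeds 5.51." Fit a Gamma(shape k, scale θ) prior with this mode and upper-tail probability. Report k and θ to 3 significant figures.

Gamma(k,θ) with k>1 has mode (k−1)θ, so θ = 1.14/(k−1).
Need P(X < 5.51) = 0.95 with θ tied to k this way. Start at k = 2, θ = 1.14: P(X<5.51) ≈ 0.954.
Too high — lower k to spread out. Iterating converges to k ≈ 1.97.
Then θ = 1.14/(1.97−1) ≈ 1.17.

k ≈ 1.97, θ ≈ 1.17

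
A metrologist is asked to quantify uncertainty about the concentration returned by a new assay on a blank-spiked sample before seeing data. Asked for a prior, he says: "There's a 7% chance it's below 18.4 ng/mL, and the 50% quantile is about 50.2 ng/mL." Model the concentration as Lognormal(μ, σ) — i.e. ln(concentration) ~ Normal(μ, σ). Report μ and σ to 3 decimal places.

μ ≈ 3.916, σ ≈ 0.680

If T ~ Lognormal(μ,σ) then ln T ~ Normal(μ,σ), so the p-quantile of ln T is μ + z_p·σ.
ln(18.4) = 2.912 and ln(50.2) = 3.916; z_{0.07} = -1.476, z_{0.5} = 0.
σ = (3.916 − 2.912)/(0 − (-1.476)) = 0.680.
μ = 2.912 − (-1.476)·0.680 = 3.916.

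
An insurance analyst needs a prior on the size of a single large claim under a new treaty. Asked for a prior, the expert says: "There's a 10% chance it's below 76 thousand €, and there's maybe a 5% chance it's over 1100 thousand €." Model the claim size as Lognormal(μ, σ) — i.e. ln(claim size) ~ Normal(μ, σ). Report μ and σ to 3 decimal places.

μ ≈ 5.501, σ ≈ 0.913

If T ~ Lognormal(μ,σ) then ln T ~ Normal(μ,σ), so the p-quantile of ln T is μ + z_p·σ.
ln(76) = 4.331 and ln(1100) = 7.003; z_{0.1} = -1.282, z_{0.95} = 1.645.
σ = (7.003 − 4.331)/(1.645 − (-1.282)) = 0.913.
μ = 4.331 − (-1.282)·0.913 = 5.501.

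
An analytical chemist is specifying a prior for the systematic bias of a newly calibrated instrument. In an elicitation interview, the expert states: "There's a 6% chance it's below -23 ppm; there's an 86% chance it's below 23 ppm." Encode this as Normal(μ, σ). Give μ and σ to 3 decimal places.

For Normal(μ,σ), the p-quantile is μ + z_p·σ. Here z_{0.06} = -1.555, z_{0.86} = 1.08.
So -23 = μ − 1.555σ and 23 = μ + 1.08σ.
Subtracting: σ = (23 − -23)/(1.08 − (-1.555)) = 17.457.
Then μ = -23 − (-1.555)·17.457 = 4.141.

μ = 4.141, σ = 17.457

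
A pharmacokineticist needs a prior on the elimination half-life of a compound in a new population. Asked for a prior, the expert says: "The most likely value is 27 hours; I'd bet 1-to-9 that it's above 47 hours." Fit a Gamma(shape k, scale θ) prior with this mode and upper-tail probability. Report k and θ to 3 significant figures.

k ≈ 7.18, θ ≈ 4.37

Gamma(k,θ) with k>1 has mode (k−1)θ, so θ = 27/(k−1).
Need P(X < 47) = 0.9 with θ tied to k this way. Start at k = 2, θ = 27: P(X<47) ≈ 0.519.
Too low — raise k to concentrate. Iterating converges to k ≈ 7.18.
Then θ = 27/(7.18−1) ≈ 4.37.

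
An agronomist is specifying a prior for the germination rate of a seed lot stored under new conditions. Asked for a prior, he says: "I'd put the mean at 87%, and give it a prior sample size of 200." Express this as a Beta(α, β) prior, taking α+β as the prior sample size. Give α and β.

α = 174, β = 26

Under the effective-sample-size interpretation, Beta(α, β) has prior mean α/(α+β) and prior sample size α+β.
So α+β = 200 and α/(α+β) = 0.87, giving α = 0.87·200 = 174 and β = 200 − 174 = 26.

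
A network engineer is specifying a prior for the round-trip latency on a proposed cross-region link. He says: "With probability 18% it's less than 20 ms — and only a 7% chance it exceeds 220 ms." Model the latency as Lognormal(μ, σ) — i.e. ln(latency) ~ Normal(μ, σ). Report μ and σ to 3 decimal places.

If T ~ Lognormal(μ,σ) then ln T ~ Normal(μ,σ), so the p-quantile of ln T is μ + z_p·σ.
ln(20) = 2.996 and ln(220) = 5.394; z_{0.18} = -0.9154, z_{0.93} = 1.476.
σ = (5.394 − 2.996)/(1.476 − (-0.9154)) = 1.003.
μ = 2.996 − (-0.9154)·1.003 = 3.914.

μ ≈ 3.914, σ ≈ 1.003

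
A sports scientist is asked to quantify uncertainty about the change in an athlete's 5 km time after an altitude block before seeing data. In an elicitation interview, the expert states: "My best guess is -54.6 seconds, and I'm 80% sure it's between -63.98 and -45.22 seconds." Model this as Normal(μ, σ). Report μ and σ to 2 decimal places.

μ = -54.60, σ = 7.32

A symmetric 80% interval runs μ ± z·σ with z = 1.282.
Half-width = 9.38, so σ = 9.38/1.282 = 7.32.
μ is the stated best guess, -54.60.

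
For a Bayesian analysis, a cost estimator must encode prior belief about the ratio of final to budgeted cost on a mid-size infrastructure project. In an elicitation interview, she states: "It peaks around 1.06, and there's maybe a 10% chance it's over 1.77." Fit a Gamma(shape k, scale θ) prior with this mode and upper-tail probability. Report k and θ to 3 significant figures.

k ≈ 8.19, θ ≈ 0.147

Gamma(k,θ) with k>1 has mode (k−1)θ, so θ = 1.06/(k−1).
Need P(X < 1.77) = 0.9 with θ tied to k this way. Start at k = 2, θ = 1.06: P(X<1.77) ≈ 0.497.
Too low — raise k to concentrate. Iterating converges to k ≈ 8.19.
Then θ = 1.06/(8.19−1) ≈ 0.147.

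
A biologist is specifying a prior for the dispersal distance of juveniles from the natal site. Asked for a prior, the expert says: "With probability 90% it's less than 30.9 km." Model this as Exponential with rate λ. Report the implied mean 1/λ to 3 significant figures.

mean ≈ 13.4 km

P(T < 30.9) = 1 − e^(−λ·30.9) = 0.9, so λ = −ln(1−0.9)/30.9 = −ln(0.1)/30.9 = 0.0745.
Mean = 1/λ = 13.4 km.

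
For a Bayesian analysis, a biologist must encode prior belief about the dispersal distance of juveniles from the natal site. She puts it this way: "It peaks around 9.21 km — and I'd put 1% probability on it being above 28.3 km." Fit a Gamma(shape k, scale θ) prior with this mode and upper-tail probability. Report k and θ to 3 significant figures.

k ≈ 4.55, θ ≈ 2.59

Gamma(k,θ) with k>1 has mode (k−1)θ, so θ = 9.21/(k−1).
Need P(X < 28.3) = 0.99 with θ tied to k this way. Start at k = 2, θ = 9.21: P(X<28.3) ≈ 0.811.
Too low — raise k to concentrate. Iterating converges to k ≈ 4.55.
Then θ = 9.21/(4.55−1) ≈ 2.59.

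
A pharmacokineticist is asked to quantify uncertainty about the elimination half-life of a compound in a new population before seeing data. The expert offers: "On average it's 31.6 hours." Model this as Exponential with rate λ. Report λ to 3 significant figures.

λ ≈ 0.0316

Exponential mean = 1/λ, so λ = 1/31.6 = 0.0316.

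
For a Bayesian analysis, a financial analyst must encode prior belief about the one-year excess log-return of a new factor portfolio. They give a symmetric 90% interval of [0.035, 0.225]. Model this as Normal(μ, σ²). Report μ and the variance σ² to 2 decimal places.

A symmetric 90% interval runs μ ± z·σ with z = 1.645.
Half-width = 0.095, so σ = 0.095/1.645 = 0.058 and σ² = 0.00.
μ is the interval midpoint, 0.13.

μ = 0.13, σ² = 0.00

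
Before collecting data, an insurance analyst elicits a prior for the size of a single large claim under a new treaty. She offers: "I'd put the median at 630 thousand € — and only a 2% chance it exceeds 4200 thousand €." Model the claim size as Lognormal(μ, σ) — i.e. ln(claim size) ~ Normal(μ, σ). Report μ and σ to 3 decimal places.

μ ≈ 6.446, σ ≈ 0.924

If T ~ Lognormal(μ,σ) then ln T ~ Normal(μ,σ), so the p-quantile of ln T is μ + z_p·σ.
ln(630) = 6.446 and ln(4200) = 8.343; z_{0.5} = 0, z_{0.98} = 2.054.
σ = (8.343 − 6.446)/(2.054 − (0)) = 0.924.
μ = 6.446 − (0)·0.924 = 6.446.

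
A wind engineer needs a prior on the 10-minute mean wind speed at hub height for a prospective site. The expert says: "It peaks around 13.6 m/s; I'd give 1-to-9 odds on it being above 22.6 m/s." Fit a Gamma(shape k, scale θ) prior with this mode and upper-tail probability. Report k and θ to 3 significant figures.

k ≈ 8.32, θ ≈ 1.86

Gamma(k,θ) with k>1 has mode (k−1)θ, so θ = 13.6/(k−1).
Need P(X < 22.6) = 0.9 with θ tied to k this way. Start at k = 2, θ = 13.6: P(X<22.6) ≈ 0.495.
Too low — raise k to concentrate. Iterating converges to k ≈ 8.32.
Then θ = 13.6/(8.32−1) ≈ 1.86.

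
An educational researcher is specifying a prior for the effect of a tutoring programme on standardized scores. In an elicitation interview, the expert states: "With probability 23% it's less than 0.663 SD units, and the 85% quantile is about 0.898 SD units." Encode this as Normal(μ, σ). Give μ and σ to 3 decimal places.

μ = 0.761, σ = 0.132

The p-quantile of Normal(μ,σ) is μ + z_p·σ, with z_{0.23} = -0.7388 and z_{0.85} = 1.036.
Eliminate σ: μ = (z₂·x₁ − z₁·x₂)/(z₂ − z₁) = (1.036·0.663 − (-0.7388)·0.898)/1.775 = 0.761.
Then σ = (x₂ − x₁)/(z₂ − z₁) = (0.898 − 0.663)/1.775 = 0.132.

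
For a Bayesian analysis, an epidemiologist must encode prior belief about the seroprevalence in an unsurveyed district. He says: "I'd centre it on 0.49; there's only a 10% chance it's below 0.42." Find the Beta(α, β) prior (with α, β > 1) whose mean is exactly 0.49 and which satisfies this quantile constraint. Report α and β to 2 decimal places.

With mean 0.49 fixed, write α = 0.49s, β = 0.51s where s = α+β.
Need P(θ < 0.42) = 0.1 under Beta(0.49s, 0.51s). Normal approximation: (q−m)/√(m(1−m)/s) ≈ z_{0.1} = -1.28, so s ≈ 0.49·0.51·(-1.28)²/(0.42−0.49)² = 83.8.
At s = 83.8: P(θ<0.42) ≈ 0.099. Adjusting to match 0.1 gives s ≈ 83.31.
So α = 0.49·83.31 ≈ 40.82, β = 0.51·83.31 ≈ 42.49.

α ≈ 40.82, β ≈ 42.49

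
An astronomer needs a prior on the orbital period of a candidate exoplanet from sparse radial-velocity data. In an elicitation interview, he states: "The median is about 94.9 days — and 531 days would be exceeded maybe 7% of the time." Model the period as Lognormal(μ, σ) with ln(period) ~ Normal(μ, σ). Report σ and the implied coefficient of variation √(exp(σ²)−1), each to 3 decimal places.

σ ≈ 1.167, CV ≈ 1.703

If T ~ Lognormal(μ,σ) then ln T ~ Normal(μ,σ), so the p-quantile of ln T is μ + z_p·σ.
ln(94.9) = 4.553 and ln(531) = 6.275; z_{0.5} = 0, z_{0.93} = 1.476.
σ = (6.275 − 4.553)/(1.476 − (0)) = 1.167.
μ = 4.553 − (0)·1.167 = 4.553.
CV = √(exp(σ²)−1) = √(exp(1.3614)−1) = 1.703.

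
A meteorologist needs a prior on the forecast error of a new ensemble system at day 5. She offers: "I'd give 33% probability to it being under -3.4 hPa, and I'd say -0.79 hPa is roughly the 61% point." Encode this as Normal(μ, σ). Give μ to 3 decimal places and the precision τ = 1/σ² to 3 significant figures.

μ = -1.804, τ = 0.0759

For Normal(μ,σ), the p-quantile is μ + z_p·σ. Here z_{0.33} = -0.4399, z_{0.61} = 0.2793.
So -3.4 = μ − 0.4399σ and -0.79 = μ + 0.2793σ.
Subtracting: σ = (-0.79 − -3.4)/(0.2793 − (-0.4399)) = 3.629.
Then μ = -3.4 − (-0.4399)·3.629 = -1.804.
Precision τ = 1/σ² = 1/3.629² = 0.0759.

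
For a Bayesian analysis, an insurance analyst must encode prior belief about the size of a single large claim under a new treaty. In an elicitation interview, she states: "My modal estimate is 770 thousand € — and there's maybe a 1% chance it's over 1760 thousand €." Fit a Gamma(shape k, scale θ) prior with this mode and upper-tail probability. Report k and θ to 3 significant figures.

Gamma(k,θ) with k>1 has mode (k−1)θ, so θ = 770/(k−1).
Need P(X < 1760) = 0.99 with θ tied to k this way. Start at k = 2, θ = 770: P(X<1760) ≈ 0.666.
Too low — raise k to concentrate. Iterating converges to k ≈ 8.
Then θ = 770/(8−1) ≈ 110.

k ≈ 8, θ ≈ 110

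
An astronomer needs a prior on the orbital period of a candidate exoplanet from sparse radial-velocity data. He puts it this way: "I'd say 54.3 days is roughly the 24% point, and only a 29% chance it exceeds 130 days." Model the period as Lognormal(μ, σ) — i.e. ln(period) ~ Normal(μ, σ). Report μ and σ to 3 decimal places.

μ ≈ 4.484, σ ≈ 0.693

If T ~ Lognormal(μ,σ) then ln T ~ Normal(μ,σ), so the p-quantile of ln T is μ + z_p·σ.
ln(54.3) = 3.995 and ln(130) = 4.868; z_{0.24} = -0.7063, z_{0.71} = 0.5534.
σ = (4.868 − 3.995)/(0.5534 − (-0.7063)) = 0.693.
μ = 3.995 − (-0.7063)·0.693 = 4.484.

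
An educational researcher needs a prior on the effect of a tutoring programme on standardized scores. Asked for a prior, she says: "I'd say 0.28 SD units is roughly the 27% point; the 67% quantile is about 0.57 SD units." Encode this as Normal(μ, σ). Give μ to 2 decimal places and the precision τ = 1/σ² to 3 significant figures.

μ = 0.45, τ = 13.2

For Normal(μ,σ), the p-quantile is μ + z_p·σ. Here z_{0.27} = -0.6128, z_{0.67} = 0.4399.
So 0.28 = μ − 0.6128σ and 0.57 = μ + 0.4399σ.
Subtracting: σ = (0.57 − 0.28)/(0.4399 − (-0.6128)) = 0.28.
Then μ = 0.28 − (-0.6128)·0.28 = 0.45.
Precision τ = 1/σ² = 1/0.2755² = 13.2.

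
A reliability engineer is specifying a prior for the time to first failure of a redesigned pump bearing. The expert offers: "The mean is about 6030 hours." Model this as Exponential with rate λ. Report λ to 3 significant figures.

λ ≈ 0.000166

Exponential mean = 1/λ, so λ = 1/6030.0 = 0.000166.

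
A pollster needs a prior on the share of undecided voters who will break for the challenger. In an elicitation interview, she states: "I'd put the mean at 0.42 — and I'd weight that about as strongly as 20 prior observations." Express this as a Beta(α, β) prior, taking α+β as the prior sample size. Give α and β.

Under the effective-sample-size interpretation, Beta(α, β) has prior mean α/(α+β) and prior sample size α+β.
So α+β = 20 and α/(α+β) = 0.42, giving α = 0.42·20 = 8.4 and β = 20 − 8.4 = 11.6.

α = 8.4, β = 11.6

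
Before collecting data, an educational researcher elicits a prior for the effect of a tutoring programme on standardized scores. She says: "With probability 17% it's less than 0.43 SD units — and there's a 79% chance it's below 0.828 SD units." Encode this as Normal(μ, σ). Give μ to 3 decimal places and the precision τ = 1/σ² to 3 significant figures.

μ = 0.646, τ = 19.6

For Normal(μ,σ), the p-quantile is μ + z_p·σ. Here z_{0.17} = -0.9542, z_{0.79} = 0.8064.
So 0.43 = μ − 0.9542σ and 0.828 = μ + 0.8064σ.
Subtracting: σ = (0.828 − 0.43)/(0.8064 − (-0.9542)) = 0.226.
Then μ = 0.43 − (-0.9542)·0.226 = 0.646.
Precision τ = 1/σ² = 1/0.2261² = 19.6.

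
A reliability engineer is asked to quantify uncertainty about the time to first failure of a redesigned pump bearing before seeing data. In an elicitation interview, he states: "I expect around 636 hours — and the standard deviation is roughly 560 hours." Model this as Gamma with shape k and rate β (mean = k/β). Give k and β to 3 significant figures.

For Gamma(k, rate β): mean = k/β, variance = k/β², so CV = 1/√k.
CV = SD/mean = 560/636 = 0.8805, hence k = 1/CV² = 1.29.
Then β = k/mean = 1.29/636 = 0.00203.

k ≈ 1.29, β ≈ 0.00203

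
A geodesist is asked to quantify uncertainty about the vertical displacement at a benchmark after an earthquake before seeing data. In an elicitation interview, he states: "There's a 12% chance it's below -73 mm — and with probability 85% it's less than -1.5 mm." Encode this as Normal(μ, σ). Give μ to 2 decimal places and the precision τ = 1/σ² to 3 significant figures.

μ = -35.01, τ = 0.000957

The p-quantile of Normal(μ,σ) is μ + z_p·σ, with z_{0.12} = -1.175 and z_{0.85} = 1.036.
Eliminate σ: μ = (z₂·x₁ − z₁·x₂)/(z₂ − z₁) = (1.036·-73 − (-1.175)·-1.5)/2.211 = -35.01.
Then σ = (x₂ − x₁)/(z₂ − z₁) = (-1.5 − -73)/2.211 = 32.33.
Precision τ = 1/σ² = 1/32.33² = 0.000957.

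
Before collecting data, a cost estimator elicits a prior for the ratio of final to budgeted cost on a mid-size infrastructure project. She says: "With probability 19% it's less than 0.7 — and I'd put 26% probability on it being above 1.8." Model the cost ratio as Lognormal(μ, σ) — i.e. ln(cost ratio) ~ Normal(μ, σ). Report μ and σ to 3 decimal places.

If T ~ Lognormal(μ,σ) then ln T ~ Normal(μ,σ), so the p-quantile of ln T is μ + z_p·σ.
ln(0.7) = -0.3567 and ln(1.8) = 0.5878; z_{0.19} = -0.8779, z_{0.74} = 0.6433.
σ = (0.5878 − -0.3567)/(0.6433 − (-0.8779)) = 0.621.
μ = -0.3567 − (-0.8779)·0.621 = 0.188.

μ ≈ 0.188, σ ≈ 0.621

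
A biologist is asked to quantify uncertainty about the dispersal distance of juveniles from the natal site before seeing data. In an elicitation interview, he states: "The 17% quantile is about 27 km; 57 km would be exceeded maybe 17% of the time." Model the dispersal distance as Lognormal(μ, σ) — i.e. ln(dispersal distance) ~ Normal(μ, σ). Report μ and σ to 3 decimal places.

μ ≈ 3.669, σ ≈ 0.392

If T ~ Lognormal(μ,σ) then ln T ~ Normal(μ,σ), so the p-quantile of ln T is μ + z_p·σ.
ln(27) = 3.296 and ln(57) = 4.043; z_{0.17} = -0.9542, z_{0.83} = 0.9542.
σ = (4.043 − 3.296)/(0.9542 − (-0.9542)) = 0.392.
μ = 3.296 − (-0.9542)·0.392 = 3.669.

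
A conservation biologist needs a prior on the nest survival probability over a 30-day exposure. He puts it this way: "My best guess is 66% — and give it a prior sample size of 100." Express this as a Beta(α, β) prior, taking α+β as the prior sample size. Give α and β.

α = 66, β = 34

Under the effective-sample-size interpretation, Beta(α, β) has prior mean α/(α+β) and prior sample size α+β.
So α+β = 100 and α/(α+β) = 0.66, giving α = 0.66·100 = 66 and β = 100 − 66 = 34.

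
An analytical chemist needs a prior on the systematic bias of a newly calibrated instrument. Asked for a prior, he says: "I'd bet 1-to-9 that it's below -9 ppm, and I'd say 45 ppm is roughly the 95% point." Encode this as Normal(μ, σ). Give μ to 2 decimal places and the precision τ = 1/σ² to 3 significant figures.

The p-quantile of Normal(μ,σ) is μ + z_p·σ, with z_{0.1} = -1.282 and z_{0.95} = 1.645.
Eliminate σ: μ = (z₂·x₁ − z₁·x₂)/(z₂ − z₁) = (1.645·-9 − (-1.282)·45)/2.926 = 14.65.
Then σ = (x₂ − x₁)/(z₂ − z₁) = (45 − -9)/2.926 = 18.45.
Precision τ = 1/σ² = 1/18.45² = 0.00294.

μ = 14.65, τ = 0.00294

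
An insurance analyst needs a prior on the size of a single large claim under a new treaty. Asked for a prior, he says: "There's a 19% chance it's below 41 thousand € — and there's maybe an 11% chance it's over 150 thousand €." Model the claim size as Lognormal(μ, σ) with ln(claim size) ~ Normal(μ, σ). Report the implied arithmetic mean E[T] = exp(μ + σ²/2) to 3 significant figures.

If T ~ Lognormal(μ,σ) then ln T ~ Normal(μ,σ), so the p-quantile of ln T is μ + z_p·σ.
ln(41) = 3.714 and ln(150) = 5.011; z_{0.19} = -0.8779, z_{0.89} = 1.227.
σ = (5.011 − 3.714)/(1.227 − (-0.8779)) = 0.616.
μ = 3.714 − (-0.8779)·0.616 = 4.255.
E[T] = exp(μ + σ²/2) = exp(4.255 + 0.1899) = 85.2 thousand €.

E[T] ≈ 85.2 thousand €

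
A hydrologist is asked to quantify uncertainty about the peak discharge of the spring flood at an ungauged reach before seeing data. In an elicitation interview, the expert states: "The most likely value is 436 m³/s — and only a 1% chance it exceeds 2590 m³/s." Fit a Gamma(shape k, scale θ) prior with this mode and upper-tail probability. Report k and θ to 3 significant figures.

Gamma(k,θ) with k>1 has mode (k−1)θ, so θ = 436/(k−1).
Need P(X < 2590) = 0.99 with θ tied to k this way. Start at k = 2, θ = 436: P(X<2590) ≈ 0.982.
Too low — raise k to concentrate. Iterating converges to k ≈ 2.17.
Then θ = 436/(2.17−1) ≈ 373.

k ≈ 2.17, θ ≈ 373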